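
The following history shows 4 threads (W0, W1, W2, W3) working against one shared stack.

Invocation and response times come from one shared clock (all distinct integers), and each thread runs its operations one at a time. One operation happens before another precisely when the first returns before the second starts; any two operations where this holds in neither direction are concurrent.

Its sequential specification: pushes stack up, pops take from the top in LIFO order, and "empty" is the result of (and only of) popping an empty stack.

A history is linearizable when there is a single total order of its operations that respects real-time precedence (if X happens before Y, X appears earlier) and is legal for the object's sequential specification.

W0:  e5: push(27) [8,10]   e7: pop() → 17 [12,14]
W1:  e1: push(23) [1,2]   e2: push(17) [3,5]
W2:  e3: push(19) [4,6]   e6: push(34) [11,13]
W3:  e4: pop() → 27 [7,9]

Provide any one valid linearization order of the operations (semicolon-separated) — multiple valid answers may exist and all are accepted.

e1; e3; e2; e5; e4; e7; e6

step 1: e1 push(23) — stack <23>
step 2: e3 push(19) — stack <23,19>
step 3: e2 push(17) — stack <23,19,17>
step 4: e5 push(27) — stack <23,19,17,27>
step 5: e4 pop() → 27 — stack <23,19,17>
step 6: e7 pop() → 17 — stack <23,19>
step 7: e6 push(34) — stack <23,19,34>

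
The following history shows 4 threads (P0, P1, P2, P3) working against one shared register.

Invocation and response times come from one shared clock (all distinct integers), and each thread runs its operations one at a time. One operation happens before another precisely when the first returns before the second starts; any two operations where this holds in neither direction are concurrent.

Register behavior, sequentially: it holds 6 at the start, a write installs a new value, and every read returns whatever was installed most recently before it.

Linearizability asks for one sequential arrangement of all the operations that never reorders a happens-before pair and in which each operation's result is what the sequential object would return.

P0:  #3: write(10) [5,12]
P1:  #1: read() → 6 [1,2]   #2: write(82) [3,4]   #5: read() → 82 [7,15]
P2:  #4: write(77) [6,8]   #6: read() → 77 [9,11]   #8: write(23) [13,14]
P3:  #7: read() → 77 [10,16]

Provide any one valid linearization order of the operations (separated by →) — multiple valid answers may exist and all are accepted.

#1 → #2 → #5 → #3 → #4 → #6 → #7 → #8

after step 1 (#1 read() → 6): value 6
after step 2 (#2 write(82)): value 82
after step 3 (#5 read() → 82): value 82
after step 4 (#3 write(10)): value 10
after step 5 (#4 write(77)): value 77
after step 6 (#6 read() → 77): value 77
after step 7 (#7 read() → 77): value 77
after step 8 (#8 write(23)): value 23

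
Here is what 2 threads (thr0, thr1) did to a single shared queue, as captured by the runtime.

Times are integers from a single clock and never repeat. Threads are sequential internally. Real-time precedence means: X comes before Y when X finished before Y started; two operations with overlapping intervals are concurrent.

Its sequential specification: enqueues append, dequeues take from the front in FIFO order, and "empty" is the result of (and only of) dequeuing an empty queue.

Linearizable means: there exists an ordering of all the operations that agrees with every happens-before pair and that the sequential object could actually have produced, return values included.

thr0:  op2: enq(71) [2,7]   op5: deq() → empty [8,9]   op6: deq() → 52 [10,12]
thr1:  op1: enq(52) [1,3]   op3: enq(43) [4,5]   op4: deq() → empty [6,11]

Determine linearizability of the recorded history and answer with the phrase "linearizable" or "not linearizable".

events 1..8 are fine; event 9 — the response of op5 at time 9 — makes the prefix non-linearizable
real-time-consistent orders of the 4 completed operations: 3 — all fail the queue replay
no escape via the 1 pending operation (op4): every completion choice fails
one such order, op1, op2, op3, op5 (pending dropped), breaks at step 4 where op5 deq() → empty is illegal
one such order, op1, op3, op2, op5 (pending dropped), breaks at step 4 where op5 deq() → empty is illegal

not linearizable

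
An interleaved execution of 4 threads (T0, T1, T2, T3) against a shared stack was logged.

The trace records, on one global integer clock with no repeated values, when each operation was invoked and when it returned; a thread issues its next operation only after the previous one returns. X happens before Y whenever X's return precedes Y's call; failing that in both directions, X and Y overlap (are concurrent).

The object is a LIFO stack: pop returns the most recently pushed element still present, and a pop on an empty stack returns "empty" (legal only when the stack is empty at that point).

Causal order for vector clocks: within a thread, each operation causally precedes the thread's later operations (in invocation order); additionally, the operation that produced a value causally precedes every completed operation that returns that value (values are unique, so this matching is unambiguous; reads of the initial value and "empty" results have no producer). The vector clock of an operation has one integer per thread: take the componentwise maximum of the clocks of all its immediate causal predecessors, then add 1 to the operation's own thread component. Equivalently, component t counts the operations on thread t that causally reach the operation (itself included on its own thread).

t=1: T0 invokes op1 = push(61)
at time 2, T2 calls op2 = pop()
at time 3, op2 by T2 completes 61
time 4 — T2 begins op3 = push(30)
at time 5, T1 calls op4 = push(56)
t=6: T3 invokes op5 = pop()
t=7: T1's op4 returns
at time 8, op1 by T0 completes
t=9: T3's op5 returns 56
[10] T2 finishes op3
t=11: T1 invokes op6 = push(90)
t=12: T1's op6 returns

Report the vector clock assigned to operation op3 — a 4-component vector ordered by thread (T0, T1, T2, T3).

(1, 0, 2, 0)

root op op4, invoked 5: fresh clock plus T1's own tick → (0, 1, 0, 0)
root op op1, invoked 1: fresh clock plus T0's own tick → (1, 0, 0, 0)
op5 (invocation 6): componentwise max over VC(op4)=(0, 1, 0, 0), +1 at T3, giving (0, 1, 0, 1)
op6 (invocation 11): componentwise max over VC(op4)=(0, 1, 0, 0), +1 at T1, giving (0, 2, 0, 0)
op2 (invocation 2): componentwise max over VC(op1)=(1, 0, 0, 0), +1 at T2, giving (1, 0, 1, 0)
op3 (invocation 4): componentwise max over VC(op2)=(1, 0, 1, 0), +1 at T2, giving (1, 0, 2, 0)
target: VC(op3) = (1, 0, 2, 0)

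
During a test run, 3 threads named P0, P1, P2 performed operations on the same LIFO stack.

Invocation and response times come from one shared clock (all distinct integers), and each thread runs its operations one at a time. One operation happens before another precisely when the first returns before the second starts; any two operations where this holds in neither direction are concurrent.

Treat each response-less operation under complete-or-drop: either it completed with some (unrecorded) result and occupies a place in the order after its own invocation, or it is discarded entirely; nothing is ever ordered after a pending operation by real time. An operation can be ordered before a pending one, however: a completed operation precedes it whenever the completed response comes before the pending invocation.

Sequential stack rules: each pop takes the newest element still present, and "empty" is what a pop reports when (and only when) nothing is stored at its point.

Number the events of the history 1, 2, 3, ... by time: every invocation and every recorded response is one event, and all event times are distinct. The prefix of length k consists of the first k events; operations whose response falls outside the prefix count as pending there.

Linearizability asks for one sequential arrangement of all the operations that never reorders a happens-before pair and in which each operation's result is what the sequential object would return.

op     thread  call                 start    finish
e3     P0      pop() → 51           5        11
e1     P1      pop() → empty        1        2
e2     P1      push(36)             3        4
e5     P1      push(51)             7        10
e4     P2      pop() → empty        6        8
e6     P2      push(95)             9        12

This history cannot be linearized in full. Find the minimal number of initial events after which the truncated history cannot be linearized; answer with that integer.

one valid order for events 1..10 is e1, e2, e3, e4, e5:
1. e1 pop() → empty, leaving stack <>
2. e2 push(36), leaving stack <36>
3. e3 pop() (pending, included), leaving stack <>
4. e4 pop() → empty, leaving stack <>
5. e5 push(51), leaving stack <51>
include event 11 — e3 responding at 11 — and every candidate order breaks
completion choices over the 1 pending operation (e6) were checked; none helps
for example e1, e2, e3, e4, e5 (pending dropped) fails at step 3: e3 pop() → 51 is not legal there
for example e1, e2, e3, e5, e4 (pending dropped) fails at step 3: e3 pop() → 51 is not legal there

11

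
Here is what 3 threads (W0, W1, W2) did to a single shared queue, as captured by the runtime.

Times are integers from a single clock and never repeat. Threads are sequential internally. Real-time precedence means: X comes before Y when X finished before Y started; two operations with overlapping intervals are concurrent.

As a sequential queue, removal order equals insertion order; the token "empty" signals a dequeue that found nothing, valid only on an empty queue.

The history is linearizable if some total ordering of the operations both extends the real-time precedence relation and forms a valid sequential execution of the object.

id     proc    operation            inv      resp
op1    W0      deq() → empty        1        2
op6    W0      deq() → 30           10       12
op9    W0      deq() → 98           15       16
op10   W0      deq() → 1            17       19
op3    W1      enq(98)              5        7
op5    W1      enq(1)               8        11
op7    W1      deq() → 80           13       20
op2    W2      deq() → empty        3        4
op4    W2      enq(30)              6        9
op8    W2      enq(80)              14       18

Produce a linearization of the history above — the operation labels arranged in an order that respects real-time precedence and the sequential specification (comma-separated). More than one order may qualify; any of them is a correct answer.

op1, op2, op4, op3, op5, op6, op8, op9, op10, op7

step 1: op1 deq() → empty — queue <>
step 2: op2 deq() → empty — queue <>
step 3: op4 enq(30) — queue <30>
step 4: op3 enq(98) — queue <30,98>
step 5: op5 enq(1) — queue <30,98,1>
step 6: op6 deq() → 30 — queue <98,1>
step 7: op8 enq(80) — queue <98,1,80>
step 8: op9 deq() → 98 — queue <1,80>
step 9: op10 deq() → 1 — queue <80>
step 10: op7 deq() → 80 — queue <>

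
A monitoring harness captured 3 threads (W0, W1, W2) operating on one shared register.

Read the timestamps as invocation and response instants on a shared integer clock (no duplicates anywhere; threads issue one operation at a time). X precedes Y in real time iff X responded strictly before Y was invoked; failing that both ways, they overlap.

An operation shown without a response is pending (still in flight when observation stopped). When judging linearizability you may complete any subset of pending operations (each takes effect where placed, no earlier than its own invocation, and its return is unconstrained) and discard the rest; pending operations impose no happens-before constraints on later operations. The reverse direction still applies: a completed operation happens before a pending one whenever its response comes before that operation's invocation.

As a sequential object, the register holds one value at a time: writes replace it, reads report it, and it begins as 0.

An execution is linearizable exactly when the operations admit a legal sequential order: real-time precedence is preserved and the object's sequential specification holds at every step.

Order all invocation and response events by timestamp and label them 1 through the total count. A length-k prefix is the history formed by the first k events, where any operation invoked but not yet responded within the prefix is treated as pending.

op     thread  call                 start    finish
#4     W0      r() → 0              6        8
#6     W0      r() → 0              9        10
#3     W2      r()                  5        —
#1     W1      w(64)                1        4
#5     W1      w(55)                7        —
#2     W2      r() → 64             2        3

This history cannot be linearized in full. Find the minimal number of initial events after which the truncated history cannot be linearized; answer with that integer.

events 1..7 are still linearizable — one witness is #1, #2:
step 1: #1 w(64) — value 64
step 2: #2 r() → 64 — value 64
adding event 8 (#4 responds at 8) leaves no legal real-time order
completion choices over the 2 pending operations (#3, #5) were checked; none helps
for example #1, #2, #4 (pending dropped) fails at step 3: #4 r() → 0 is not legal there
for example #2, #1, #4 (pending dropped) fails at step 1: #2 r() → 64 is not legal there

8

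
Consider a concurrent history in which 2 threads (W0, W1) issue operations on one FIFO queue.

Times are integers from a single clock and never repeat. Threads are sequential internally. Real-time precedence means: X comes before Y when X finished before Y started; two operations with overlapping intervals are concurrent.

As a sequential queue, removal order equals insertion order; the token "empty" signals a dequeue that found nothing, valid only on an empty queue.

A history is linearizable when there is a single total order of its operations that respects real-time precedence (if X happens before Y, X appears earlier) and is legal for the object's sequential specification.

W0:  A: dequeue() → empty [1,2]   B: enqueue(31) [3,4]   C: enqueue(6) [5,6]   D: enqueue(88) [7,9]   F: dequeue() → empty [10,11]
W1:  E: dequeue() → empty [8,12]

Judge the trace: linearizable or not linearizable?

not linearizable

already the first 11 events (up to F's response at time 11) admit no linearization; the first 10 still do
exhaustive check: the 5 completed FIFO queue ops admit one real-time order; illegal
every completion of the 1 pending operation (E) was checked; none linearizes
for example A, B, C, D, F (pending dropped) fails at step 5: F dequeue() → empty is not legal there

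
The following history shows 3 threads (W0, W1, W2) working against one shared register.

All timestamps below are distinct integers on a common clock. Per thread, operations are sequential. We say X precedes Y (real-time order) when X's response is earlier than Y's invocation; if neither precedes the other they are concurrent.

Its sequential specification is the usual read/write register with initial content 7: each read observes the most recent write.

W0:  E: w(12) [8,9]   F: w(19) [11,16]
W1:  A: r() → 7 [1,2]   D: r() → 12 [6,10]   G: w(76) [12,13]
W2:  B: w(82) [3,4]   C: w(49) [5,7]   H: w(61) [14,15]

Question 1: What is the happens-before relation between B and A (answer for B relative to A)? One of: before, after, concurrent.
B spans [3,4], A spans [1,2]
resp(A)=2 < inv(B)=3

after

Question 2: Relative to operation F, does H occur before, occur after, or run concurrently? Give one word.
H spans [14,15], F spans [11,16]
the intervals overlap in both directions

concurrent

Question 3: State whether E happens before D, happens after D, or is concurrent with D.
E spans [8,9], D spans [6,10]
the intervals overlap in both directions

concurrent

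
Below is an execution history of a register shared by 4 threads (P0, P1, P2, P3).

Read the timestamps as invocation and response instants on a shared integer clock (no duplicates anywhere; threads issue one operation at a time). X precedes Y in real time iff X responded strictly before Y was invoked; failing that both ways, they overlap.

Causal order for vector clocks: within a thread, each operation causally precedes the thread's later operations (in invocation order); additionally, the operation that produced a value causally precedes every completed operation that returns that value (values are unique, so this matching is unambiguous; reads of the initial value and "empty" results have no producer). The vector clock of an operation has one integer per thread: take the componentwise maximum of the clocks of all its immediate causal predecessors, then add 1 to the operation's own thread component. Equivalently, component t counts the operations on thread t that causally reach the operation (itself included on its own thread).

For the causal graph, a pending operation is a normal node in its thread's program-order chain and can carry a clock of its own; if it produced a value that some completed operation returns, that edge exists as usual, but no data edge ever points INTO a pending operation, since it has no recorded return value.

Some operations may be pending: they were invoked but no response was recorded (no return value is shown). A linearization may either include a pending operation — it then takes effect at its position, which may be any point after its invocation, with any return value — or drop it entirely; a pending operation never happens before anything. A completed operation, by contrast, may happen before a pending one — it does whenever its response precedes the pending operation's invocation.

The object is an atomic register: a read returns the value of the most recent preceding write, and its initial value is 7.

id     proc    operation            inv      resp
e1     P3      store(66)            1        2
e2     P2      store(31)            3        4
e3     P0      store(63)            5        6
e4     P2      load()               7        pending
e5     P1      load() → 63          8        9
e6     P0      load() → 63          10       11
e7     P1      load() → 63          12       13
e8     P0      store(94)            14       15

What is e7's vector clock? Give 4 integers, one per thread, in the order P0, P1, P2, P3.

no predecessors for e1 (invoked 1): P3 increments from zero → (0, 0, 0, 1)
no predecessors for e2 (invoked 3): P2 increments from zero → (0, 0, 1, 0)
no predecessors for e3 (invoked 5): P0 increments from zero → (1, 0, 0, 0)
e4 (invocation 7): componentwise max over VC(e2)=(0, 0, 1, 0), +1 at P2, giving (0, 0, 2, 0)
e5 (invocation 8): componentwise max over VC(e3)=(1, 0, 0, 0), +1 at P1, giving (1, 1, 0, 0)
e6 (invocation 10): componentwise max over VC(e3)=(1, 0, 0, 0), +1 at P0, giving (2, 0, 0, 0)
e7 (invocation 12): componentwise max over VC(e3)=(1, 0, 0, 0), VC(e5)=(1, 1, 0, 0), +1 at P1, giving (1, 2, 0, 0)
e8 (invocation 14): componentwise max over VC(e6)=(2, 0, 0, 0), +1 at P0, giving (3, 0, 0, 0)
target: VC(e7) = (1, 2, 0, 0)

(1, 2, 0, 0)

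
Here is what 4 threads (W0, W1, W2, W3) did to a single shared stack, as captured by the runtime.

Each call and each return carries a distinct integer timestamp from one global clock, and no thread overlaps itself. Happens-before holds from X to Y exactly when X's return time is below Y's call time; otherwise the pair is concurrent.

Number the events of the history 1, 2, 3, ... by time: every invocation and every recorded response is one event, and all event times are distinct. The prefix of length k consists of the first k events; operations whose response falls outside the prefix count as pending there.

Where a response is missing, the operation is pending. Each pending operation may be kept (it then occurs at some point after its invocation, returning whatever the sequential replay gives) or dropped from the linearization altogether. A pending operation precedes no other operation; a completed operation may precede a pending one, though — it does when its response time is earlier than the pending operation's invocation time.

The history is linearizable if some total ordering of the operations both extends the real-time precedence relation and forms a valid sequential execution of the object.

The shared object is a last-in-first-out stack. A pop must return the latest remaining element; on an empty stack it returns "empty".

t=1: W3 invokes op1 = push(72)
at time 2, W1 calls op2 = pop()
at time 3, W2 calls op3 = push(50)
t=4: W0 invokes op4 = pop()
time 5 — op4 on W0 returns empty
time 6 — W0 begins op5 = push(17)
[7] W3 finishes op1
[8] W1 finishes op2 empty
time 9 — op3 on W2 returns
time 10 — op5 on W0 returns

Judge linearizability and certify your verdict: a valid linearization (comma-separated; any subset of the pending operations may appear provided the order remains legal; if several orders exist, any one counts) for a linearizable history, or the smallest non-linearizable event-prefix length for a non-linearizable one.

linearizable — witness: op2, op4, op1, op3, op5

after step 1 (op2 pop() → empty): stack <>
after step 2 (op4 pop() → empty): stack <>
after step 3 (op1 push(72)): stack <72>
after step 4 (op3 push(50)): stack <72,50>
after step 5 (op5 push(17)): stack <72,50,17>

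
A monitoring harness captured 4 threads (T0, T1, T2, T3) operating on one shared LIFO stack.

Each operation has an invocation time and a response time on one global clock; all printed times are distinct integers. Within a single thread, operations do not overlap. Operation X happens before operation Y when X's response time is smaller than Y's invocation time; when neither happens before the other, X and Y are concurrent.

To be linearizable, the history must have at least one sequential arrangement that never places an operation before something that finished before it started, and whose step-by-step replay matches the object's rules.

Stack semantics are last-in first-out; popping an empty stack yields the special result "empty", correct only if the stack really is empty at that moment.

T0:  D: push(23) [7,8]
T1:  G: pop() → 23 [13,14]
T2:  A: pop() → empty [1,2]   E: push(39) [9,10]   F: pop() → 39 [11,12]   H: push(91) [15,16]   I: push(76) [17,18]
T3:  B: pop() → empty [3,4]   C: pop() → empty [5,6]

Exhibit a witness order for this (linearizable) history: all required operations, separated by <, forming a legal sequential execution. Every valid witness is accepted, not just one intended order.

after step 1 (A pop() → empty): stack <>
after step 2 (B pop() → empty): stack <>
after step 3 (C pop() → empty): stack <>
after step 4 (D push(23)): stack <23>
after step 5 (E push(39)): stack <23,39>
after step 6 (F pop() → 39): stack <23>
after step 7 (G pop() → 23): stack <>
after step 8 (H push(91)): stack <91>
after step 9 (I push(76)): stack <91,76>

A < B < C < D < E < F < G < H < I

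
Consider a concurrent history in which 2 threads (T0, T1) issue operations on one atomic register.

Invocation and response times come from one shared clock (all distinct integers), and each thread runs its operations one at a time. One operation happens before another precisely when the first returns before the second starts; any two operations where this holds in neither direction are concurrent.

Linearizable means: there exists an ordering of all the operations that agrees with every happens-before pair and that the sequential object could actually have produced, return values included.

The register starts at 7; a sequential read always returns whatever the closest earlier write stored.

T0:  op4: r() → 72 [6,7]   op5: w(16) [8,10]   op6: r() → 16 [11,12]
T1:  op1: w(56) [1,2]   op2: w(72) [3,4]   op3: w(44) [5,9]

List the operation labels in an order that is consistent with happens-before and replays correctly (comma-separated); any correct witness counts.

op1, op2, op4, op3, op5, op6

1. op1 w(56), leaving value 56
2. op2 w(72), leaving value 72
3. op4 r() → 72, leaving value 72
4. op3 w(44), leaving value 44
5. op5 w(16), leaving value 16
6. op6 r() → 16, leaving value 16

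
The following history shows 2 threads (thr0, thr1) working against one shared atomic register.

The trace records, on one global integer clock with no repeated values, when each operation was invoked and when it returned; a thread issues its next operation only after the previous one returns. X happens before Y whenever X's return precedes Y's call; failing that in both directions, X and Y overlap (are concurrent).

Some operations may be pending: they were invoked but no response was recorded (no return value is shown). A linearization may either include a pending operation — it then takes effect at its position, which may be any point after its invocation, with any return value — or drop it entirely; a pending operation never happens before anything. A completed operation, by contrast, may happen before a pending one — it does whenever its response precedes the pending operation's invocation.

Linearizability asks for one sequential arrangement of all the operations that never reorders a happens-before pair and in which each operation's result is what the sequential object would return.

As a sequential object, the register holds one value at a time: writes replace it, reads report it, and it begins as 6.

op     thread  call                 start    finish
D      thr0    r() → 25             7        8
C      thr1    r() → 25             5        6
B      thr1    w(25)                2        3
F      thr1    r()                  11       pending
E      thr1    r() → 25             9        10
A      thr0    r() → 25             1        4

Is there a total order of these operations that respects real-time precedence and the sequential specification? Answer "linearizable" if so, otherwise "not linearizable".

linearizable

witness order: B, A, C, D, E
1. B w(25), leaving value 25
2. A r() → 25, leaving value 25
3. C r() → 25, leaving value 25
4. D r() → 25, leaving value 25
5. E r() → 25, leaving value 25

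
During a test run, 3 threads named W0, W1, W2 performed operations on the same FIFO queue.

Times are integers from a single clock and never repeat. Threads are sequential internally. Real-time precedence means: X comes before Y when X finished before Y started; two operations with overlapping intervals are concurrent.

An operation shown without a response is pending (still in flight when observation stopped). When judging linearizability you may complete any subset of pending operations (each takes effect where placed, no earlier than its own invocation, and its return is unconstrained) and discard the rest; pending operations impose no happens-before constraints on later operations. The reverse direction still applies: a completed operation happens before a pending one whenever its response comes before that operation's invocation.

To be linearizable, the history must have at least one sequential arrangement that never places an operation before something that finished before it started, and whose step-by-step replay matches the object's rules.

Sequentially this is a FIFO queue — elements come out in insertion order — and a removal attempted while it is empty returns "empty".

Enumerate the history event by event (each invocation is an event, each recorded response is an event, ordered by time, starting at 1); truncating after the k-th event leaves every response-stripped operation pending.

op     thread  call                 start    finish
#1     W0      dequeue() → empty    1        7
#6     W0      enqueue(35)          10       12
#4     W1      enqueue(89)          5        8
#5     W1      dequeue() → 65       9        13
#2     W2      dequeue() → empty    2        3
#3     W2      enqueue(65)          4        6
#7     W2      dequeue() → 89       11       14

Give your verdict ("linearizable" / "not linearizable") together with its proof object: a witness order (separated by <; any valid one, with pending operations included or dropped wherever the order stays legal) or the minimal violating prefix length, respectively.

linearizable — witness: #1 < #2 < #3 < #4 < #5 < #6 < #7

1. #1 dequeue() → empty, leaving queue <>
2. #2 dequeue() → empty, leaving queue <>
3. #3 enqueue(65), leaving queue <65>
4. #4 enqueue(89), leaving queue <65,89>
5. #5 dequeue() → 65, leaving queue <89>
6. #6 enqueue(35), leaving queue <89,35>
7. #7 dequeue() → 89, leaving queue <35>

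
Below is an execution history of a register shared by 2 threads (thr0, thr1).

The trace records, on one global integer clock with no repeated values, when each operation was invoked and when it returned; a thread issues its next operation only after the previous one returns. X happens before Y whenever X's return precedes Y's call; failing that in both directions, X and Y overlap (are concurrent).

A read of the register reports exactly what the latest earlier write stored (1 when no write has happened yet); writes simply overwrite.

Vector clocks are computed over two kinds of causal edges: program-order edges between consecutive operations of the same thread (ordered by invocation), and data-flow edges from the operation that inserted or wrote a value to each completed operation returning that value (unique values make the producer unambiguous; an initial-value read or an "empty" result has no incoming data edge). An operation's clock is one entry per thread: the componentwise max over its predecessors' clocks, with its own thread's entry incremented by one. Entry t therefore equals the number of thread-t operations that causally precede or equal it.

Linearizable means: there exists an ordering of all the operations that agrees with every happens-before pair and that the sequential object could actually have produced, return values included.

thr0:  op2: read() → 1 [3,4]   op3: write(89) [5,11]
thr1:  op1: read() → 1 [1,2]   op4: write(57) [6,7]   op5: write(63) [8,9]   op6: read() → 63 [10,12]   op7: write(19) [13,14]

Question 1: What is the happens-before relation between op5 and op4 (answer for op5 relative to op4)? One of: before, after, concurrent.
op5 spans [8,9], op4 spans [6,7]
resp(op4)=7 < inv(op5)=8

after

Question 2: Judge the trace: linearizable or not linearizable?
witness order: op1, op2, op3, op4, op5, op6, op7
1. op1 read() → 1, leaving value 1
2. op2 read() → 1, leaving value 1
3. op3 write(89), leaving value 89
4. op4 write(57), leaving value 57
5. op5 write(63), leaving value 63
6. op6 read() → 63, leaving value 63
7. op7 write(19), leaving value 19

linearizable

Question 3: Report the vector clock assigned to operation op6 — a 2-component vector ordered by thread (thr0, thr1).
op1, invoked 1, has no incoming edges; only thr1's bump applies → (0, 1)
op2, invoked 3, has no incoming edges; only thr0's bump applies → (1, 0)
op4 (invocation 6): componentwise max over VC(op1)=(0, 1), +1 at thr1, giving (0, 2)
op3 (invocation 5): componentwise max over VC(op2)=(1, 0), +1 at thr0, giving (2, 0)
op5 (invocation 8): componentwise max over VC(op4)=(0, 2), +1 at thr1, giving (0, 3)
op6 (invocation 10): componentwise max over VC(op5)=(0, 3), +1 at thr1, giving (0, 4)
op7 (invocation 13): componentwise max over VC(op6)=(0, 4), +1 at thr1, giving (0, 5)
target: VC(op6) = (0, 4)

(0, 4)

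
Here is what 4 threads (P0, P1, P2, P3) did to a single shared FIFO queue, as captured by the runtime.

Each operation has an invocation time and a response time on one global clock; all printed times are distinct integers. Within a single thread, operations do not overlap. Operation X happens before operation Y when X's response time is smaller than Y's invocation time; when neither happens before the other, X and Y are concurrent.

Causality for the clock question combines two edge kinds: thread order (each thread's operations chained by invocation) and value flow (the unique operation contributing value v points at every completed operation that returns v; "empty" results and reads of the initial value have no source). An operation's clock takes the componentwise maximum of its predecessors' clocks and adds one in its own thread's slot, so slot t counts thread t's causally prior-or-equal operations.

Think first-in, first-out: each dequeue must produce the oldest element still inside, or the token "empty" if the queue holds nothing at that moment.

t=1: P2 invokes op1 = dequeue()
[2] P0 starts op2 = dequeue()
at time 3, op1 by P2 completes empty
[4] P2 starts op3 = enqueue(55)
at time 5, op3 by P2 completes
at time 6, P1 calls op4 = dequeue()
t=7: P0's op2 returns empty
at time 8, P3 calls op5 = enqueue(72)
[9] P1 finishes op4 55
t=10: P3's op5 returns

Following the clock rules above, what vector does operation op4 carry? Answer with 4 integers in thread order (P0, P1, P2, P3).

(0, 1, 2, 0)

no predecessors for op5 (invoked 8): P3 increments from zero → (0, 0, 0, 1)
no predecessors for op1 (invoked 1): P2 increments from zero → (0, 0, 1, 0)
no predecessors for op2 (invoked 2): P0 increments from zero → (1, 0, 0, 0)
merge at op3 (invoked 4): VC(op1)=(0, 0, 1, 0), own-thread bump on P2 → (0, 0, 2, 0)
merge at op4 (invoked 6): VC(op3)=(0, 0, 2, 0), own-thread bump on P1 → (0, 1, 2, 0)
target: VC(op4) = (0, 1, 2, 0)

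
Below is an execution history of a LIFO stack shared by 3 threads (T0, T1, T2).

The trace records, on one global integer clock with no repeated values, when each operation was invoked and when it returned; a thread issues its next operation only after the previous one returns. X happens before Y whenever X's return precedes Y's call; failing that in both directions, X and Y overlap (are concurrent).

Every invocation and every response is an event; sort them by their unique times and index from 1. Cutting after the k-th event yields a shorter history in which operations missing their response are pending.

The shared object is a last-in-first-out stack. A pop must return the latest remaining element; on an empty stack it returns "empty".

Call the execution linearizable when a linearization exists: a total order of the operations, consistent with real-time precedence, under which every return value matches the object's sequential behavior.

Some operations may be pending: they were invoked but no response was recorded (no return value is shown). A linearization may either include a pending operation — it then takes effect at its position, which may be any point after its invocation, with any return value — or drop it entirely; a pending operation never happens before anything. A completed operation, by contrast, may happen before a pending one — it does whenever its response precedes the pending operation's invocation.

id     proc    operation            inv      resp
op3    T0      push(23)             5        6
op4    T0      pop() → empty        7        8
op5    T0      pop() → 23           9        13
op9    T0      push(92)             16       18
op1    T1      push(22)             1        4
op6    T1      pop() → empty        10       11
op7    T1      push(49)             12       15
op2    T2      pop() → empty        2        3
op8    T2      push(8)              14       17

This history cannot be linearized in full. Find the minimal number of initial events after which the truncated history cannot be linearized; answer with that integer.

events 1..7 are linearizable; a witness order is op2, op1, op3:
1. op2 pop() → empty, leaving stack <>
2. op1 push(22), leaving stack <22>
3. op3 push(23), leaving stack <22,23>
include event 8 — op4 responding at 8 — and every candidate order breaks
take op1, op2, op3, op4: step 2 already fails, because op2 pop() → empty cannot occur there
take op2, op1, op3, op4: step 4 already fails, because op4 pop() → empty cannot occur there

8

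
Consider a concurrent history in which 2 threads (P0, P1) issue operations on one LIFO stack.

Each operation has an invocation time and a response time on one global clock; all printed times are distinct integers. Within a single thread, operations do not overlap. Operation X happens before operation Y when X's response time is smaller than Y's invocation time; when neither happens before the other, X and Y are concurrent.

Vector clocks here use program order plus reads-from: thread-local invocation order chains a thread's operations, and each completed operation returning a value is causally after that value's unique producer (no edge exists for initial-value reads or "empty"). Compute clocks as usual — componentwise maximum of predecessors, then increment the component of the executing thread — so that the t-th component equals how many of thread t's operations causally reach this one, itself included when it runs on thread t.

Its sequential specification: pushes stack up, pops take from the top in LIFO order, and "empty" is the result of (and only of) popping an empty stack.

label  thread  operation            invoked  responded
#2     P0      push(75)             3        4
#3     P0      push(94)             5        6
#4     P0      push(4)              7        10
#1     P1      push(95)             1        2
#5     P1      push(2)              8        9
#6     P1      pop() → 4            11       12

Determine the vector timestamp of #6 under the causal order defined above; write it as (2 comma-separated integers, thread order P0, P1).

(3, 3)

#1, invoked 1, has no incoming edges; only P1's bump applies → (0, 1)
#2, invoked 3, has no incoming edges; only P0's bump applies → (1, 0)
invoked at 8, #5 merges VC(#1)=(0, 1) and bumps P1's slot → (0, 2)
invoked at 5, #3 merges VC(#2)=(1, 0) and bumps P0's slot → (2, 0)
invoked at 7, #4 merges VC(#3)=(2, 0) and bumps P0's slot → (3, 0)
invoked at 11, #6 merges VC(#4)=(3, 0), VC(#5)=(0, 2) and bumps P1's slot → (3, 3)
target: VC(#6) = (3, 3)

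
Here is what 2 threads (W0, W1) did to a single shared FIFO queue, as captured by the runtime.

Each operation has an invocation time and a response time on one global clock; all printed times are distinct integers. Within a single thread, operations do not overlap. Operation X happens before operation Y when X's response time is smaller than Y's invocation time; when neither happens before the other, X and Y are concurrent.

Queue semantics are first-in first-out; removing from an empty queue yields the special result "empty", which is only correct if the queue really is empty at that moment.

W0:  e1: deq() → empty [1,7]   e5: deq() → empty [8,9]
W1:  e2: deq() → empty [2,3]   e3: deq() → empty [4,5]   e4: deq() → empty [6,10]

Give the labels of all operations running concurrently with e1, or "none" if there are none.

e2, e3, e4

e1 runs from 1 to 7; window-overlapping ops are concurrent
e2 [2,3]: concurrent
e3 [4,5]: concurrent
e4 [6,10]: concurrent
e5 [8,9]: after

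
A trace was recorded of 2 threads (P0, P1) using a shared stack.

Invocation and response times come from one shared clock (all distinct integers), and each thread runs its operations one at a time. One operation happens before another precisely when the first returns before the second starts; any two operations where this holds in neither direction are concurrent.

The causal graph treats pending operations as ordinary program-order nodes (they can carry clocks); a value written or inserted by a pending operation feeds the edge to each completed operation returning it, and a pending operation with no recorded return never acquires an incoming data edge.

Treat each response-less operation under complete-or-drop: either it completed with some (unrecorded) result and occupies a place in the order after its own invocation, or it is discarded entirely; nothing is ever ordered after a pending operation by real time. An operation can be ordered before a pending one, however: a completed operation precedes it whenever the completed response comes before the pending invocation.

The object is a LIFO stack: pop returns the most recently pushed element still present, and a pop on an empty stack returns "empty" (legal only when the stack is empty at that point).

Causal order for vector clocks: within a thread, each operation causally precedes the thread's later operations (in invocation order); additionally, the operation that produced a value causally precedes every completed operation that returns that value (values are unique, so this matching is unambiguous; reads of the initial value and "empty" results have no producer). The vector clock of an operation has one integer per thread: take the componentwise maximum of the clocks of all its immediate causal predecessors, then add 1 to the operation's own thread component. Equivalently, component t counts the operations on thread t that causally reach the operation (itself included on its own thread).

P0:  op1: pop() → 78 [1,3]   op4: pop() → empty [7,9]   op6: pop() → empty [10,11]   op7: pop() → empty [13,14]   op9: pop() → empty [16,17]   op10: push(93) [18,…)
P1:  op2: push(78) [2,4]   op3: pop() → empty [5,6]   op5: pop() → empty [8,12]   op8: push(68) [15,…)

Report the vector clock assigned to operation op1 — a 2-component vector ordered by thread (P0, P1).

op2 (invocation 2): nothing precedes it; P1's component alone gives (0, 1)
op3 (invocation 5): componentwise max over VC(op2)=(0, 1), +1 at P1, giving (0, 2)
op1 (invocation 1): componentwise max over VC(op2)=(0, 1), +1 at P0, giving (1, 1)
op5 (invocation 8): componentwise max over VC(op3)=(0, 2), +1 at P1, giving (0, 3)
op4 (invocation 7): componentwise max over VC(op1)=(1, 1), +1 at P0, giving (2, 1)
op8 (invocation 15): componentwise max over VC(op5)=(0, 3), +1 at P1, giving (0, 4)
op6 (invocation 10): componentwise max over VC(op4)=(2, 1), +1 at P0, giving (3, 1)
op7 (invocation 13): componentwise max over VC(op6)=(3, 1), +1 at P0, giving (4, 1)
op9 (invocation 16): componentwise max over VC(op7)=(4, 1), +1 at P0, giving (5, 1)
op10 (invocation 18): componentwise max over VC(op9)=(5, 1), +1 at P0, giving (6, 1)
target: VC(op1) = (1, 1)

(1, 1)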